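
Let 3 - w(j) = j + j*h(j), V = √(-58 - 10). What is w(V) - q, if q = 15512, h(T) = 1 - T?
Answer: -15577 - 4*I*√17 ≈ -15577.0 - 16.492*I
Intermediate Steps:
V = 2*I*√17 (V = √(-68) = 2*I*√17 ≈ 8.2462*I)
w(j) = 3 - j - j*(1 - j) (w(j) = 3 - (j + j*(1 - j)) = 3 + (-j - j*(1 - j)) = 3 - j - j*(1 - j))
w(V) - q = (3 - 2*I*√17 + (2*I*√17)*(-1 + 2*I*√17)) - 1*15512 = (3 - 2*I*√17 + 2*I*√17*(-1 + 2*I*√17)) - 15512 = -15509 - 2*I*√17 + 2*I*√17*(-1 + 2*I*√17)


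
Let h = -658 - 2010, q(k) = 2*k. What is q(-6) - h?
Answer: 2656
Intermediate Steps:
h = -2668
q(-6) - h = 2*(-6) - 1*(-2668) = -12 + 2668 = 2656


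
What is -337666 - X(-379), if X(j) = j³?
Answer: 54102273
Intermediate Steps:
-337666 - X(-379) = -337666 - 1*(-379)³ = -337666 - 1*(-54439939) = -337666 + 54439939 = 54102273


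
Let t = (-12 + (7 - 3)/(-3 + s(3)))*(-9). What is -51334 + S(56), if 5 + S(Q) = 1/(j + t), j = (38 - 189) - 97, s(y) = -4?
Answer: -48464023/944 ≈ -51339.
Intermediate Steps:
j = -248 (j = -151 - 97 = -248)
t = 792/7 (t = (-12 + (7 - 3)/(-3 - 4))*(-9) = (-12 + 4/(-7))*(-9) = (-12 + 4*(-1/7))*(-9) = (-12 - 4/7)*(-9) = -88/7*(-9) = 792/7 ≈ 113.14)
S(Q) = -4727/944 (S(Q) = -5 + 1/(-248 + 792/7) = -5 + 1/(-944/7) = -5 - 7/944 = -4727/944)
-51334 + S(56) = -51334 - 4727/944 = -48464023/944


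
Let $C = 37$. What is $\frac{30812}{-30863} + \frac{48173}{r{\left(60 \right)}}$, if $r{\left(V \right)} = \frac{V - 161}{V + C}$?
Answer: $- \frac{144219152015}{3117163} \approx -46266.0$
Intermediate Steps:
$r{\left(V \right)} = \frac{-161 + V}{37 + V}$ ($r{\left(V \right)} = \frac{V - 161}{V + 37} = \frac{-161 + V}{37 + V}$)
$\frac{30812}{-30863} + \frac{48173}{r{\left(60 \right)}} = \frac{30812}{-30863} + \frac{48173}{\frac{1}{37 + 60} \left(-161 + 60\right)} = 30812 \left(- \frac{1}{30863}\right) + \frac{48173}{\frac{1}{97} \left(-101\right)} = - \frac{30812}{30863} + \frac{48173}{\frac{1}{97} \left(-101\right)} = - \frac{30812}{30863} + \frac{48173}{- \frac{101}{97}} = - \frac{30812}{30863} + 48173 \left(- \frac{97}{101}\right) = - \frac{30812}{30863} - \frac{4672781}{101} = - \frac{144219152015}{3117163}$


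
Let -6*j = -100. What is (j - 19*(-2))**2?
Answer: 26896/9 ≈ 2988.4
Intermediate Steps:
j = 50/3 (j = -1/6*(-100) = 50/3 ≈ 16.667)
(j - 19*(-2))**2 = (50/3 - 19*(-2))**2 = (50/3 + 38)**2 = (164/3)**2 = 26896/9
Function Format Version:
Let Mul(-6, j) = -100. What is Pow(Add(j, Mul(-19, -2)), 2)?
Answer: Rational(26896, 9) ≈ 2988.4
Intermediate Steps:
j = Rational(50, 3) (j = Mul(Rational(-1, 6), -100) = Rational(50, 3) ≈ 16.667)
Pow(Add(j, Mul(-19, -2)), 2) = Pow(Add(Rational(50, 3), Mul(-19, -2)), 2) = Pow(Add(Rational(50, 3), 38), 2) = Pow(Rational(164, 3), 2) = Rational(26896, 9)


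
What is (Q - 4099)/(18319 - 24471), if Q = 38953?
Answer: -17427/3076 ≈ -5.6655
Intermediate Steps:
(Q - 4099)/(18319 - 24471) = (38953 - 4099)/(18319 - 24471) = 34854/(-6152) = 34854*(-1/6152) = -17427/3076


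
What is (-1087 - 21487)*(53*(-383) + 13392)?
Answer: 155918618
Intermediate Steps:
(-1087 - 21487)*(53*(-383) + 13392) = -22574*(-20299 + 13392) = -22574*(-6907) = 155918618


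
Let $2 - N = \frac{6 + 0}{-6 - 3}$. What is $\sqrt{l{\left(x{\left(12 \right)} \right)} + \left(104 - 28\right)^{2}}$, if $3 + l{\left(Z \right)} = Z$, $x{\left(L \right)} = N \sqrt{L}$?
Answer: $\frac{\sqrt{51957 + 48 \sqrt{3}}}{3} \approx 76.041$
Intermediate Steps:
$N = \frac{8}{3}$ ($N = 2 - \frac{6 + 0}{-6 - 3} = 2 - \frac{6}{-9} = 2 - 6 \left(- \frac{1}{9}\right) = 2 - - \frac{2}{3} = 2 + \frac{2}{3} = \frac{8}{3} \approx 2.6667$)
$x{\left(L \right)} = \frac{8 \sqrt{L}}{3}$
$l{\left(Z \right)} = -3 + Z$
$\sqrt{l{\left(x{\left(12 \right)} \right)} + \left(104 - 28\right)^{2}} = \sqrt{\left(-3 + \frac{8 \sqrt{12}}{3}\right) + \left(104 - 28\right)^{2}} = \sqrt{\left(-3 + \frac{8 \cdot 2 \sqrt{3}}{3}\right) + 76^{2}} = \sqrt{\left(-3 + \frac{16 \sqrt{3}}{3}\right) + 5776} = \sqrt{5773 + \frac{16 \sqrt{3}}{3}}$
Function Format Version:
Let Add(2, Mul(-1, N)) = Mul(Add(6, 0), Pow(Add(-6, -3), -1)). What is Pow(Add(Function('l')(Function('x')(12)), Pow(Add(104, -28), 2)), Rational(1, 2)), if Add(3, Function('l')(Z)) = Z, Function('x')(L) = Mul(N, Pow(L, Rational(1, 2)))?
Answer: Mul(Rational(1, 3), Pow(Add(51957, Mul(48, Pow(3, Rational(1, 2)))), Rational(1, 2))) ≈ 76.041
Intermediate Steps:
N = Rational(8, 3) (N = Add(2, Mul(-1, Mul(Add(6, 0), Pow(Add(-6, -3), -1)))) = Add(2, Mul(-1, Mul(6, Pow(-9, -1)))) = Add(2, Mul(-1, Mul(6, Rational(-1, 9)))) = Add(2, Mul(-1, Rational(-2, 3))) = Add(2, Rational(2, 3)) = Rational(8, 3) ≈ 2.6667)
Function('x')(L) = Mul(Rational(8, 3), Pow(L, Rational(1, 2)))
Function('l')(Z) = Add(-3, Z)
Pow(Add(Function('l')(Function('x')(12)), Pow(Add(104, -28), 2)), Rational(1, 2)) = Pow(Add(Add(-3, Mul(Rational(8, 3), Pow(12, Rational(1, 2)))), Pow(Add(104, -28), 2)), Rational(1, 2)) = Pow(Add(Add(-3, Mul(Rational(8, 3), Mul(2, Pow(3, Rational(1, 2))))), Pow(76, 2)), Rational(1, 2)) = Pow(Add(Add(-3, Mul(Rational(16, 3), Pow(3, Rational(1, 2)))), 5776), Rational(1, 2)) = Pow(Add(5773, Mul(Rational(16, 3), Pow(3, Rational(1, 2)))), Rational(1, 2))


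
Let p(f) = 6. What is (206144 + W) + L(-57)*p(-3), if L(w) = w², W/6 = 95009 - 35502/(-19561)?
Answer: 15564744224/19561 ≈ 7.9570e+5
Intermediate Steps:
W = 11151039306/19561 (W = 6*(95009 - 35502/(-19561)) = 6*(95009 - 35502*(-1/19561)) = 6*(95009 + 35502/19561) = 6*(1858506551/19561) = 11151039306/19561 ≈ 5.7007e+5)
(206144 + W) + L(-57)*p(-3) = (206144 + 11151039306/19561) + (-57)²*6 = 15183422090/19561 + 3249*6 = 15183422090/19561 + 19494 = 15564744224/19561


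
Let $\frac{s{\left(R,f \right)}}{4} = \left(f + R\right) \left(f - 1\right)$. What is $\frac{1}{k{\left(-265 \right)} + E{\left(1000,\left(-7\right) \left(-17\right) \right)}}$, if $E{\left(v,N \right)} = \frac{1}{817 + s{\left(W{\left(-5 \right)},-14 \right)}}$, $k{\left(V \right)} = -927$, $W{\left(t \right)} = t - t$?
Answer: $- \frac{1657}{1536038} \approx -0.0010787$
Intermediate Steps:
$W{\left(t \right)} = 0$
$s{\left(R,f \right)} = 4 \left(-1 + f\right) \left(R + f\right)$ ($s{\left(R,f \right)} = 4 \left(f + R\right) \left(f - 1\right) = 4 \left(R + f\right) \left(-1 + f\right) = 4 \left(-1 + f\right) \left(R + f\right)$)
$E{\left(v,N \right)} = \frac{1}{1657}$ ($E{\left(v,N \right)} = \frac{1}{817 + \left(\left(-4\right) 0 - -56 + 4 \left(-14\right)^{2} + 4 \cdot 0 \left(-14\right)\right)} = \frac{1}{817 + \left(0 + 56 + 4 \cdot 196 + 0\right)} = \frac{1}{817 + \left(0 + 56 + 784 + 0\right)} = \frac{1}{817 + 840} = \frac{1}{1657}$)
$\frac{1}{k{\left(-265 \right)} + E{\left(1000,\left(-7\right) \left(-17\right) \right)}} = \frac{1}{-927 + \frac{1}{1657}} = \frac{1}{- \frac{1536038}{1657}} = - \frac{1657}{1536038}$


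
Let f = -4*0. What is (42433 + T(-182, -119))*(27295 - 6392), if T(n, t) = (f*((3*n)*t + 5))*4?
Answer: 886976999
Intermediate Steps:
f = 0
T(n, t) = 0 (T(n, t) = (0*((3*n)*t + 5))*4 = (0*(3*n*t + 5))*4 = (0*(5 + 3*n*t))*4 = 0*4 = 0)
(42433 + T(-182, -119))*(27295 - 6392) = (42433 + 0)*(27295 - 6392) = 42433*20903 = 886976999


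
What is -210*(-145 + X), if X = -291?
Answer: 91560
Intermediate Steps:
-210*(-145 + X) = -210*(-145 - 291) = -210*(-436) = 91560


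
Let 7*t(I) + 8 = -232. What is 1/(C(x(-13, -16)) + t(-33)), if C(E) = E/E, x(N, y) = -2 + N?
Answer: -7/233 ≈ -0.030043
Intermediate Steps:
t(I) = -240/7 (t(I) = -8/7 + (⅐)*(-232) = -8/7 - 232/7 = -240/7)
C(E) = 1
1/(C(x(-13, -16)) + t(-33)) = 1/(1 - 240/7) = 1/(-233/7) = -7/233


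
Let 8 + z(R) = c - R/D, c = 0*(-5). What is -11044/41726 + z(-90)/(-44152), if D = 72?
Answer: -974666075/3684572704 ≈ -0.26453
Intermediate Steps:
c = 0
z(R) = -8 - R/72 (z(R) = -8 + (0 - R/72) = -8 - R/72)
-11044/41726 + z(-90)/(-44152) = -11044/41726 + (-8 - 1/72*(-90))/(-44152) = -11044*1/41726 + (-8 + 5/4)*(-1/44152) = -5522/20863 - 27/4*(-1/44152) = -5522/20863 + 27/176608 = -974666075/3684572704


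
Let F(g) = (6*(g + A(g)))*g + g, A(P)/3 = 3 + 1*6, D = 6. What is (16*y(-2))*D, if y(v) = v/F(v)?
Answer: 96/151 ≈ 0.63576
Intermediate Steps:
A(P) = 27 (A(P) = 3*(3 + 1*6) = 3*(3 + 6) = 3*9 = 27)
F(g) = g + g*(162 + 6*g) (F(g) = (6*(g + 27))*g + g = (6*(27 + g))*g + g = (162 + 6*g)*g + g = g*(162 + 6*g) + g = g + g*(162 + 6*g))
y(v) = 1/(163 + 6*v) (y(v) = v/((v*(163 + 6*v))) = v*(1/(v*(163 + 6*v))) = 1/(163 + 6*v))
(16*y(-2))*D = (16/(163 + 6*(-2)))*6 = (16/(163 - 12))*6 = (16/151)*6 = 96/151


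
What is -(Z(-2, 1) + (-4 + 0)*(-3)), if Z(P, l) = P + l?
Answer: -11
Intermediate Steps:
-(Z(-2, 1) + (-4 + 0)*(-3)) = -((-2 + 1) + (-4 + 0)*(-3)) = -(-1 - 4*(-3)) = -(-1 + 12) = -11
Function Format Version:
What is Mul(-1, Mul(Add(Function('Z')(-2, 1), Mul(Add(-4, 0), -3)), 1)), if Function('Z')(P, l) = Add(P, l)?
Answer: -11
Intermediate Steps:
Mul(-1, Mul(Add(Function('Z')(-2, 1), Mul(Add(-4, 0), -3)), 1)) = Mul(-1, Mul(Add(Add(-2, 1), Mul(Add(-4, 0), -3)), 1)) = Mul(-1, Mul(Add(-1, Mul(-4, -3)), 1)) = Mul(-1, Mul(Add(-1, 12), 1)) = Mul(-1, Mul(11, 1)) = Mul(-1, 11) = -11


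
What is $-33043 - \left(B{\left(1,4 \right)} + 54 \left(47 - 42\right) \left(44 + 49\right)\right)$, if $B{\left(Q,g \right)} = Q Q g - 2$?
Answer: $-58155$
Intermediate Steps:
$B{\left(Q,g \right)} = -2 + g Q^{2}$ ($B{\left(Q,g \right)} = Q^{2} g - 2 = g Q^{2} - 2 = -2 + g Q^{2}$)
$-33043 - \left(B{\left(1,4 \right)} + 54 \left(47 - 42\right) \left(44 + 49\right)\right) = -33043 - \left(\left(-2 + 4 \cdot 1^{2}\right) + 54 \left(47 - 42\right) \left(44 + 49\right)\right) = -33043 - \left(\left(-2 + 4 \cdot 1\right) + 54 \cdot 5 \cdot 93\right) = -33043 - \left(\left(-2 + 4\right) + 54 \cdot 465\right) = -33043 - \left(2 + 25110\right) = -33043 - 25112 = -58155$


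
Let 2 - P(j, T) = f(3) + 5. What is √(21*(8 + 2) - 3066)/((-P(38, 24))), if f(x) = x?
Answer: I*√714/3 ≈ 8.9069*I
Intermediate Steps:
P(j, T) = -6 (P(j, T) = 2 - (3 + 5) = 2 - 1*8 = 2 - 8 = -6)
√(21*(8 + 2) - 3066)/((-P(38, 24))) = √(21*(8 + 2) - 3066)/((-1*(-6))) = √(21*10 - 3066)/6 = √(210 - 3066)*(⅙) = √(-2856)*(⅙) = (2*I*√714)*(⅙) = I*√714/3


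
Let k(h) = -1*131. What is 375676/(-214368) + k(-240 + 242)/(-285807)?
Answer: -425963287/243126488 ≈ -1.7520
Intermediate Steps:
k(h) = -131
375676/(-214368) + k(-240 + 242)/(-285807) = 375676/(-214368) - 131/(-285807) = 375676*(-1/214368) - 131*(-1/285807) = -13417/7656 + 131/285807 = -425963287/243126488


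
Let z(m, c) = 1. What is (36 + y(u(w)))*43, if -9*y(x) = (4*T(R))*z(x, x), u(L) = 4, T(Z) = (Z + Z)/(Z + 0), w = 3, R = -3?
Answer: 13588/9 ≈ 1509.8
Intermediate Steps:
T(Z) = 2 (T(Z) = (2*Z)/Z = 2)
y(x) = -8/9 (y(x) = -4*2/9 = -8/9)
(36 + y(u(w)))*43 = (36 - 8/9)*43 = (316/9)*43 = 13588/9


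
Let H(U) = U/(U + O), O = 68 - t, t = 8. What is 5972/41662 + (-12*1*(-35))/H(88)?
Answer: 161889716/229141 ≈ 706.51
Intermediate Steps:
O = 60 (O = 68 - 1*8 = 68 - 8 = 60)
H(U) = U/(60 + U) (H(U) = U/(U + 60) = U/(60 + U))
5972/41662 + (-12*1*(-35))/H(88) = 5972/41662 + (-12*1*(-35))/((88/(60 + 88))) = 5972*(1/41662) + (-12*(-35))/((88/148)) = 2986/20831 + 420/((88*(1/148))) = 2986/20831 + 420/(22/37) = 2986/20831 + 420*(37/22) = 2986/20831 + 7770/11 = 161889716/229141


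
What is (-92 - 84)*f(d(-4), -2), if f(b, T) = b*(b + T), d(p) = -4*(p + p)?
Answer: -168960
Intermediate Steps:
d(p) = -8*p
f(b, T) = b*(T + b)
(-92 - 84)*f(d(-4), -2) = (-92 - 84)*((-8*(-4))*(-2 - 8*(-4))) = -5632*(-2 + 32) = -5632*30 = -176*960 = -168960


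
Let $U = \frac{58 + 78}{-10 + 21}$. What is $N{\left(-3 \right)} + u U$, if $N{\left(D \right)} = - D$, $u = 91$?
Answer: $\frac{12409}{11} \approx 1128.1$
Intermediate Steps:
$U = \frac{136}{11} \approx 12.364$
$N{\left(-3 \right)} + u U = \left(-1\right) \left(-3\right) + 91 \cdot \frac{136}{11} = 3 + \frac{12376}{11} = \frac{12409}{11}$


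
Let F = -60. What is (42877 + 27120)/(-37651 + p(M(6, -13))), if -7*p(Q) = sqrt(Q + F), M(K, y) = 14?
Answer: -5614669361/3020099665 + 489979*I*sqrt(46)/69462292295 ≈ -1.8591 + 4.7842e-5*I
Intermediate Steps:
p(Q) = -sqrt(-60 + Q)/7 (p(Q) = -sqrt(Q - 60)/7 = -sqrt(-60 + Q)/7)
(42877 + 27120)/(-37651 + p(M(6, -13))) = (42877 + 27120)/(-37651 - sqrt(-60 + 14)/7) = 69997/(-37651 - I*sqrt(46)/7)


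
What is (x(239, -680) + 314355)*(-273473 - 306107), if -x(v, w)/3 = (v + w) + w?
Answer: -184142998440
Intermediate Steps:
x(v, w) = -6*w - 3*v (x(v, w) = -3*((v + w) + w) = -3*(v + 2*w) = -6*w - 3*v)
(x(239, -680) + 314355)*(-273473 - 306107) = ((-6*(-680) - 3*239) + 314355)*(-273473 - 306107) = ((4080 - 717) + 314355)*(-579580) = (3363 + 314355)*(-579580) = 317718*(-579580) = -184142998440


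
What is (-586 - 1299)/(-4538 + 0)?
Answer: 1885/4538 ≈ 0.41538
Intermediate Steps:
(-586 - 1299)/(-4538 + 0) = -1885/(-4538) = -1885*(-1/4538) = 1885/4538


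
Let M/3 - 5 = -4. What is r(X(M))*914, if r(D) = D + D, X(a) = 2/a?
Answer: 3656/3 ≈ 1218.7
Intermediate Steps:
M = 3 (M = 15 + 3*(-4) = 15 - 12 = 3)
r(D) = 2*D
r(X(M))*914 = (2*(2/3))*914 = (4/3)*914 = 3656/3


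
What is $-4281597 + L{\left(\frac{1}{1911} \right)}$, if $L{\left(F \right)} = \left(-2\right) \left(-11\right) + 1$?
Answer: $-4281574$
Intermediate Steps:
$L{\left(F \right)} = 23$ ($L{\left(F \right)} = 22 + 1 = 23$)
$-4281597 + L{\left(\frac{1}{1911} \right)} = -4281597 + 23 = -4281574$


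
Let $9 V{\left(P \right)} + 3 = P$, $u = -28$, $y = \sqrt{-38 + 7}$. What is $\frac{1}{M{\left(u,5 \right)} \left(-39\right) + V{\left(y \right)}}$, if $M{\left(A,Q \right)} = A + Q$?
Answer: $\frac{72630}{65124931} - \frac{9 i \sqrt{31}}{65124931} \approx 0.0011152 - 7.6944 \cdot 10^{-7} i$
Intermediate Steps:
$y = i \sqrt{31}$ ($y = \sqrt{-31} = i \sqrt{31} \approx 5.5678 i$)
$V{\left(P \right)} = - \frac{1}{3} + \frac{P}{9}$
$\frac{1}{M{\left(u,5 \right)} \left(-39\right) + V{\left(y \right)}} = \frac{1}{\left(-28 + 5\right) \left(-39\right) - \left(\frac{1}{3} - \frac{i \sqrt{31}}{9}\right)} = \frac{1}{\left(-23\right) \left(-39\right) - \left(\frac{1}{3} - \frac{i \sqrt{31}}{9}\right)} = \frac{1}{897 - \left(\frac{1}{3} - \frac{i \sqrt{31}}{9}\right)} = \frac{1}{\frac{2690}{3} + \frac{i \sqrt{31}}{9}}$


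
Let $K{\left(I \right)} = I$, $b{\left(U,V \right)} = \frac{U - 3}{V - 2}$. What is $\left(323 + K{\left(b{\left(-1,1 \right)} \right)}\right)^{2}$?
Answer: $106929$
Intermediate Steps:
$b{\left(U,V \right)} = \frac{-3 + U}{-2 + V}$
$\left(323 + K{\left(b{\left(-1,1 \right)} \right)}\right)^{2} = \left(323 + \frac{-3 - 1}{-2 + 1}\right)^{2} = \left(323 + \frac{1}{-1} \left(-4\right)\right)^{2} = \left(323 - -4\right)^{2} = \left(323 + 4\right)^{2} = 327^{2} = 106929$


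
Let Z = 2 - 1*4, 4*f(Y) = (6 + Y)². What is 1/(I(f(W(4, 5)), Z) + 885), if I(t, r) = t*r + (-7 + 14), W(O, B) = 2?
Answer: 1/860 ≈ 0.0011628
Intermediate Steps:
f(Y) = (6 + Y)²/4
Z = -2 (Z = 2 - 4 = -2)
I(t, r) = 7 + r*t (I(t, r) = r*t + 7 = 7 + r*t)
1/(I(f(W(4, 5)), Z) + 885) = 1/((7 - (6 + 2)²/2) + 885) = 1/((7 - 8²/2) + 885) = 1/((7 - 64/2) + 885) = 1/((7 - 2*16) + 885) = 1/((7 - 32) + 885) = 1/(-25 + 885) = 1/860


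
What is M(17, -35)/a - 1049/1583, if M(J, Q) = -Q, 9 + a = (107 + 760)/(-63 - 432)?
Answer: -11002751/2808242 ≈ -3.9180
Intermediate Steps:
a = -1774/165 (a = -9 + (107 + 760)/(-63 - 432) = -9 + 867/(-495) = -9 + 867*(-1/495) = -9 - 289/165 = -1774/165 ≈ -10.752)
M(17, -35)/a - 1049/1583 = (-1*(-35))/(-1774/165) - 1049/1583 = 35*(-165/1774) - 1049*1/1583 = -5775/1774 - 1049/1583 = -11002751/2808242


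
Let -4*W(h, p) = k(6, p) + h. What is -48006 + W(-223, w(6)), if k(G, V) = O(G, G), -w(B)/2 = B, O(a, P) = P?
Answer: -191807/4 ≈ -47952.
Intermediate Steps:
w(B) = -2*B
k(G, V) = G
W(h, p) = -3/2 - h/4 (W(h, p) = -(6 + h)/4 = -3/2 - h/4)
-48006 + W(-223, w(6)) = -48006 + (-3/2 - ¼*(-223)) = -48006 + (-3/2 + 223/4) = -48006 + 217/4 = -191807/4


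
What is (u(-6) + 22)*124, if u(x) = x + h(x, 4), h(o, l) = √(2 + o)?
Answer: 1984 + 248*I ≈ 1984.0 + 248.0*I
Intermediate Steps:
u(x) = x + √(2 + x)
(u(-6) + 22)*124 = ((-6 + √(2 - 6)) + 22)*124 = ((-6 + √(-4)) + 22)*124 = ((-6 + 2*I) + 22)*124 = (16 + 2*I)*124 = 1984 + 248*I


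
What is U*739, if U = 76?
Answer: 56164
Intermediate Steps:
U*739 = 76*739 = 56164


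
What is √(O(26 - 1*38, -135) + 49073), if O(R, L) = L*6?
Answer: 17*√167 ≈ 219.69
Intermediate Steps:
O(R, L) = 6*L
√(O(26 - 1*38, -135) + 49073) = √(6*(-135) + 49073) = √(-810 + 49073) = √48263 = 17*√167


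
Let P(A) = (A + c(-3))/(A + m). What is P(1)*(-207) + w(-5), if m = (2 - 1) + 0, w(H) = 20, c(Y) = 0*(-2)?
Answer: -167/2 ≈ -83.500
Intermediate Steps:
c(Y) = 0
m = 1 (m = 1 + 0 = 1)
P(A) = A/(1 + A) (P(A) = (A + 0)/(A + 1) = A/(1 + A))
P(1)*(-207) + w(-5) = (1/(1 + 1))*(-207) + 20 = (1/2)*(-207) + 20 = -207/2 + 20 = -167/2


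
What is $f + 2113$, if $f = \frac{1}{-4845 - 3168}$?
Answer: $\frac{16931468}{8013} \approx 2113.0$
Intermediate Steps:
$f = - \frac{1}{8013}$ ($f = \frac{1}{-8013} = - \frac{1}{8013} \approx -0.0001248$)
$f + 2113 = - \frac{1}{8013} + 2113 = \frac{16931468}{8013}$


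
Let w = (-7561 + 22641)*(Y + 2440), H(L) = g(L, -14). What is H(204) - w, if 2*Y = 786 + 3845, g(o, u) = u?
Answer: -71712954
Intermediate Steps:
H(L) = -14
Y = 4631/2 (Y = (786 + 3845)/2 = (½)*4631 = 4631/2 ≈ 2315.5)
w = 71712940 (w = (-7561 + 22641)*(4631/2 + 2440) = 15080*(9511/2) = 71712940)
H(204) - w = -14 - 1*71712940 = -14 - 71712940 = -71712954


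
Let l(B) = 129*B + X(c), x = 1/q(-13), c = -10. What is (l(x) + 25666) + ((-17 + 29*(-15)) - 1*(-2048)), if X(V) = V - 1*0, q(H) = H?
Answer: 354147/13 ≈ 27242.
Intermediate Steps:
X(V) = V (X(V) = V + 0 = V)
x = -1/13 (x = 1/(-13) = -1/13 ≈ -0.076923)
l(B) = -10 + 129*B (l(B) = 129*B - 10 = -10 + 129*B)
(l(x) + 25666) + ((-17 + 29*(-15)) - 1*(-2048)) = ((-10 + 129*(-1/13)) + 25666) + ((-17 + 29*(-15)) - 1*(-2048)) = ((-10 - 129/13) + 25666) + ((-17 - 435) + 2048) = (-259/13 + 25666) + (-452 + 2048) = 333399/13 + 1596 = 354147/13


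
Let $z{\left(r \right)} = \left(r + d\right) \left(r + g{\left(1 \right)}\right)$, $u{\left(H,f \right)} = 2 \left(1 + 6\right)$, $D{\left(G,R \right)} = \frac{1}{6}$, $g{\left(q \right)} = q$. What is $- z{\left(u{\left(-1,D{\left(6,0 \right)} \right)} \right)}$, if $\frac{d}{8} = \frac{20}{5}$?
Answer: $-690$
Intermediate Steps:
$D{\left(G,R \right)} = \frac{1}{6}$
$u{\left(H,f \right)} = 14$ ($u{\left(H,f \right)} = 2 \cdot 7 = 14$)
$d = 32$ ($d = 8 \cdot \frac{20}{5} = 8 \cdot 20 \cdot \frac{1}{5} = 8 \cdot 4 = 32$)
$z{\left(r \right)} = \left(1 + r\right) \left(32 + r\right)$ ($z{\left(r \right)} = \left(r + 32\right) \left(r + 1\right) = \left(32 + r\right) \left(1 + r\right) = \left(1 + r\right) \left(32 + r\right)$)
$- z{\left(u{\left(-1,D{\left(6,0 \right)} \right)} \right)} = - (32 + 14^{2} + 33 \cdot 14) = - (32 + 196 + 462) = \left(-1\right) 690 = -690$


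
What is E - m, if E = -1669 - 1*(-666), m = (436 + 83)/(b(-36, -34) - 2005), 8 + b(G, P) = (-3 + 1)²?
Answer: -2014508/2009 ≈ -1002.7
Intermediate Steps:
b(G, P) = -4 (b(G, P) = -8 + (-3 + 1)² = -8 + (-2)² = -8 + 4 = -4)
m = -519/2009 (m = (436 + 83)/(-4 - 2005) = 519/(-2009) = 519*(-1/2009) = -519/2009 ≈ -0.25834)
E = -1003 (E = -1669 + 666 = -1003)
E - m = -1003 - 1*(-519/2009) = -1003 + 519/2009 = -2014508/2009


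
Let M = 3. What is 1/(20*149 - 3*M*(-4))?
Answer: 1/3016 ≈ 0.00033156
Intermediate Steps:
1/(20*149 - 3*M*(-4)) = 1/(20*149 - 3*3*(-4)) = 1/(2980 - 9*(-4)) = 1/(2980 + 36) = 1/3016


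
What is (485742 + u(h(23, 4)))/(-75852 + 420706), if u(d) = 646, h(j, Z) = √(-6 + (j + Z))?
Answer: 243194/172427 ≈ 1.4104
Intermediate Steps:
h(j, Z) = √(-6 + Z + j) (h(j, Z) = √(-6 + (Z + j)) = √(-6 + Z + j))
(485742 + u(h(23, 4)))/(-75852 + 420706) = (485742 + 646)/(-75852 + 420706) = 486388/344854 = 486388*(1/344854) = 243194/172427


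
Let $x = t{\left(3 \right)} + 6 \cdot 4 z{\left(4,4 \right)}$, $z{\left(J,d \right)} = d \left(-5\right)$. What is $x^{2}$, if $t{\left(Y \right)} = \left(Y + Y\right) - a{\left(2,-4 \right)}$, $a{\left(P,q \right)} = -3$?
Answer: $221841$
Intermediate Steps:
$z{\left(J,d \right)} = - 5 d$
$t{\left(Y \right)} = 3 + 2 Y$ ($t{\left(Y \right)} = \left(Y + Y\right) - -3 = 2 Y + 3 = 3 + 2 Y$)
$x = -471$ ($x = \left(3 + 2 \cdot 3\right) + 6 \cdot 4 \left(\left(-5\right) 4\right) = \left(3 + 6\right) + 24 \left(-20\right) = 9 - 480 = -471$)
$x^{2} = \left(-471\right)^{2} = 221841$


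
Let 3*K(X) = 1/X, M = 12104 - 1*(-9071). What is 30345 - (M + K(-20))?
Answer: 550201/60 ≈ 9170.0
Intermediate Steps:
M = 21175 (M = 12104 + 9071 = 21175)
K(X) = 1/(3*X)
30345 - (M + K(-20)) = 30345 - (21175 + (⅓)/(-20)) = 30345 - (21175 + (⅓)*(-1/20)) = 30345 - (21175 - 1/60) = 30345 - 1*1270499/60 = 30345 - 1270499/60 = 550201/60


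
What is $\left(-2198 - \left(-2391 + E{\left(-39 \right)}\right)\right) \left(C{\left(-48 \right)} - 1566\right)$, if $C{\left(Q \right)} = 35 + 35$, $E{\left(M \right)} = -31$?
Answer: $-335104$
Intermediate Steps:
$C{\left(Q \right)} = 70$
$\left(-2198 - \left(-2391 + E{\left(-39 \right)}\right)\right) \left(C{\left(-48 \right)} - 1566\right) = \left(-2198 + \left(2391 - -31\right)\right) \left(70 - 1566\right) = \left(-2198 + \left(2391 + 31\right)\right) \left(-1496\right) = \left(-2198 + 2422\right) \left(-1496\right) = 224 \left(-1496\right) = -335104$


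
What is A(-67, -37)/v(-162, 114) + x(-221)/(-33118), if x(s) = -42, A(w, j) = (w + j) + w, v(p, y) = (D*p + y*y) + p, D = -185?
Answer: -7405/2715676 ≈ -0.0027268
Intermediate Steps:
v(p, y) = y**2 - 184*p (v(p, y) = (-185*p + y*y) + p = (-185*p + y**2) + p = (y**2 - 185*p) + p = y**2 - 184*p)
A(w, j) = j + 2*w (A(w, j) = (j + w) + w = j + 2*w)
A(-67, -37)/v(-162, 114) + x(-221)/(-33118) = (-37 + 2*(-67))/(114**2 - 184*(-162)) - 42/(-33118) = (-37 - 134)/(12996 + 29808) - 42*(-1/33118) = -171/42804 + 21/16559 = -171*1/42804 + 21/16559 = -19/4756 + 21/16559 = -7405/2715676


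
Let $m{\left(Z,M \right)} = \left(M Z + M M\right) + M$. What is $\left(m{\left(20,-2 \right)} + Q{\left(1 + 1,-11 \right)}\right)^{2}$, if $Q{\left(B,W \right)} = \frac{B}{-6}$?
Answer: $\frac{13225}{9} \approx 1469.4$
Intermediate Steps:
$Q{\left(B,W \right)} = - \frac{B}{6}$ ($Q{\left(B,W \right)} = B \left(- \frac{1}{6}\right) = - \frac{B}{6}$)
$m{\left(Z,M \right)} = M + M^{2} + M Z$ ($m{\left(Z,M \right)} = \left(M Z + M^{2}\right) + M = \left(M^{2} + M Z\right) + M = M + M^{2} + M Z$)
$\left(m{\left(20,-2 \right)} + Q{\left(1 + 1,-11 \right)}\right)^{2} = \left(- 2 \left(1 - 2 + 20\right) - \frac{1 + 1}{6}\right)^{2} = \left(\left(-2\right) 19 - \frac{1}{3}\right)^{2} = \left(-38 - \frac{1}{3}\right)^{2} = \left(- \frac{115}{3}\right)^{2} = \frac{13225}{9}$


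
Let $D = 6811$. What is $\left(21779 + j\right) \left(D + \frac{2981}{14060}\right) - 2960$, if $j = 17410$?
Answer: $\frac{3752918087549}{14060} \approx 2.6692 \cdot 10^{8}$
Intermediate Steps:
$\left(21779 + j\right) \left(D + \frac{2981}{14060}\right) - 2960 = \left(21779 + 17410\right) \left(6811 + \frac{2981}{14060}\right) - 2960 = 39189 \left(6811 + 2981 \cdot \frac{1}{14060}\right) - 2960 = 39189 \left(6811 + \frac{2981}{14060}\right) - 2960 = 39189 \cdot \frac{95765641}{14060} - 2960 = \frac{3752959705149}{14060} - 2960 = \frac{3752918087549}{14060}$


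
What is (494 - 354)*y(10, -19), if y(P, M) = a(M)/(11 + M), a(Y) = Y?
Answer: 665/2 ≈ 332.50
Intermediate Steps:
y(P, M) = M/(11 + M)
(494 - 354)*y(10, -19) = (494 - 354)*(-19/(11 - 19)) = 140*(-19/(-8)) = 140*(-19*(-⅛)) = 140*(19/8) = 665/2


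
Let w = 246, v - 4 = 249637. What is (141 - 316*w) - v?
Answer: -327236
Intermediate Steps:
v = 249641 (v = 4 + 249637 = 249641)
(141 - 316*w) - v = (141 - 316*246) - 1*249641 = (141 - 77736) - 249641 = -77595 - 249641 = -327236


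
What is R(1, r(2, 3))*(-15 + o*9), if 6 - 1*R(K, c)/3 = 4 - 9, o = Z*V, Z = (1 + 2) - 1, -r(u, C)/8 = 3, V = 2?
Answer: 693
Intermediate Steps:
r(u, C) = -24 (r(u, C) = -8*3 = -24)
Z = 2 (Z = 3 - 1 = 2)
o = 4 (o = 2*2 = 4)
R(K, c) = 33 (R(K, c) = 18 - 3*(4 - 9) = 18 - 3*(-5) = 18 + 15 = 33)
R(1, r(2, 3))*(-15 + o*9) = 33*(-15 + 4*9) = 33*(-15 + 36) = 33*21 = 693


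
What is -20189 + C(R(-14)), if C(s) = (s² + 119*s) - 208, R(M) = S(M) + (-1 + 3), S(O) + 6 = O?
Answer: -22215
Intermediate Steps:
S(O) = -6 + O
R(M) = -4 + M (R(M) = (-6 + M) + (-1 + 3) = (-6 + M) + 2 = -4 + M)
C(s) = -208 + s² + 119*s
-20189 + C(R(-14)) = -20189 + (-208 + (-4 - 14)² + 119*(-4 - 14)) = -20189 + (-208 + (-18)² + 119*(-18)) = -20189 + (-208 + 324 - 2142) = -20189 - 2026 = -22215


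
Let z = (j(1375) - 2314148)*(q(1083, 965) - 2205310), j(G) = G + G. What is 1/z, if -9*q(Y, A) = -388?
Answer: 1/5097249476444 ≈ 1.9618e-13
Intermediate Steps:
j(G) = 2*G
q(Y, A) = 388/9 (q(Y, A) = -1/9*(-388) = 388/9)
z = 5097249476444 (z = (2*1375 - 2314148)*(388/9 - 2205310) = (2750 - 2314148)*(-19847402/9) = -2311398*(-19847402/9) = 5097249476444)
1/z = 1/5097249476444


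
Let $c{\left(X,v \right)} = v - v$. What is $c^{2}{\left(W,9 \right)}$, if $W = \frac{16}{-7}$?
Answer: $0$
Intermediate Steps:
$W = - \frac{16}{7}$ ($W = 16 \left(- \frac{1}{7}\right) = - \frac{16}{7} \approx -2.2857$)
$c{\left(X,v \right)} = 0$
$c^{2}{\left(W,9 \right)} = 0^{2} = 0$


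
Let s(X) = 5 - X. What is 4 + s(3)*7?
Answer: 18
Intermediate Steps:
4 + s(3)*7 = 4 + (5 - 1*3)*7 = 4 + (5 - 3)*7 = 4 + 2*7 = 4 + 14 = 18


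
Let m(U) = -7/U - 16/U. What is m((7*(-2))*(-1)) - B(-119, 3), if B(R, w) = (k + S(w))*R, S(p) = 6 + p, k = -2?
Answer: 11639/14 ≈ 831.36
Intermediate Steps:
m(U) = -23/U
B(R, w) = R*(4 + w) (B(R, w) = (-2 + (6 + w))*R = (4 + w)*R = R*(4 + w))
m((7*(-2))*(-1)) - B(-119, 3) = -23/((7*(-2))*(-1)) - (-119)*(4 + 3) = -23/((-14*(-1))) - (-119)*7 = -23/14 - 1*(-833) = -23*1/14 + 833 = -23/14 + 833 = 11639/14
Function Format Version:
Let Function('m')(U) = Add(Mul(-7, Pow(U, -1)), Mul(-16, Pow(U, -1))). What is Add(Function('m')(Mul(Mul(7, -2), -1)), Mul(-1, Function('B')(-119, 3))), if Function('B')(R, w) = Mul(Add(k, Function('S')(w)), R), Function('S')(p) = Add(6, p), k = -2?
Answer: Rational(11639, 14) ≈ 831.36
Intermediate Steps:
Function('m')(U) = Mul(-23, Pow(U, -1))
Function('B')(R, w) = Mul(R, Add(4, w)) (Function('B')(R, w) = Mul(Add(-2, Add(6, w)), R) = Mul(Add(4, w), R) = Mul(R, Add(4, w)))
Add(Function('m')(Mul(Mul(7, -2), -1)), Mul(-1, Function('B')(-119, 3))) = Add(Mul(-23, Pow(Mul(Mul(7, -2), -1), -1)), Mul(-1, Mul(-119, Add(4, 3)))) = Add(Mul(-23, Pow(Mul(-14, -1), -1)), Mul(-1, Mul(-119, 7))) = Add(Mul(-23, Pow(14, -1)), Mul(-1, -833)) = Add(Mul(-23, Rational(1, 14)), 833) = Add(Rational(-23, 14), 833) = Rational(11639, 14)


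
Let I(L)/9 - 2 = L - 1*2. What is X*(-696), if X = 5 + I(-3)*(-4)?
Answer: -78648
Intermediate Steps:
I(L) = 9*L (I(L) = 18 + 9*(L - 1*2) = 18 + 9*(L - 2) = 18 + 9*(-2 + L) = 18 + (-18 + 9*L) = 9*L)
X = 113 (X = 5 + (9*(-3))*(-4) = 5 - 27*(-4) = 5 + 108 = 113)
X*(-696) = 113*(-696) = -78648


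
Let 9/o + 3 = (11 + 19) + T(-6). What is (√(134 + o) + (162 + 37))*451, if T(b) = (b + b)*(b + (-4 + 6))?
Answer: 89749 + 451*√3353/5 ≈ 94972.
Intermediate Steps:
T(b) = 2*b*(2 + b) (T(b) = (2*b)*(b + 2) = (2*b)*(2 + b) = 2*b*(2 + b))
o = 3/25 (o = 9/(-3 + ((11 + 19) + 2*(-6)*(2 - 6))) = 9/(-3 + (30 + 2*(-6)*(-4))) = 9/(-3 + (30 + 48)) = 9/(-3 + 78) = 9/75 = 9*(1/75) = 3/25 ≈ 0.12000)
(√(134 + o) + (162 + 37))*451 = (√(134 + 3/25) + (162 + 37))*451 = (√(3353/25) + 199)*451 = (√3353/5 + 199)*451 = (199 + √3353/5)*451 = 89749 + 451*√3353/5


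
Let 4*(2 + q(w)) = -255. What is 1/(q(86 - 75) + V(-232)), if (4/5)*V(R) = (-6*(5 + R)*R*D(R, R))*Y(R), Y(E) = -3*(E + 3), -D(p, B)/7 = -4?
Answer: -4/30391341383 ≈ -1.3162e-10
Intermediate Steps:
D(p, B) = 28 (D(p, B) = -7*(-4) = 28)
q(w) = -263/4 (q(w) = -2 + (¼)*(-255) = -2 - 255/4 = -263/4)
Y(E) = -9 - 3*E (Y(E) = -3*(3 + E) = -9 - 3*E)
V(R) = -210*R*(-9 - 3*R)*(5 + R) (V(R) = 5*((-6*(5 + R)*R*28)*(-9 - 3*R))/4 = 5*((-6*R*(5 + R)*28)*(-9 - 3*R))/4 = 5*((-168*R*(5 + R))*(-9 - 3*R))/4 = 5*(-168*R*(-9 - 3*R)*(5 + R))/4 = -210*R*(-9 - 3*R)*(5 + R))
1/(q(86 - 75) + V(-232)) = 1/(-263/4 + 630*(-232)*(3 - 232)*(5 - 232)) = 1/(-263/4 + 630*(-232)*(-229)*(-227)) = 1/(-263/4 - 7597835280) = 1/(-30391341383/4) = -4/30391341383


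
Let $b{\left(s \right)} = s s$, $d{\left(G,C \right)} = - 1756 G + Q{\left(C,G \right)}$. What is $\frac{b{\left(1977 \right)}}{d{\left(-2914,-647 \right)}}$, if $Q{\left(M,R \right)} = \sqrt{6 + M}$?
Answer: $\frac{6666626785512}{8727841752299} - \frac{1302843 i \sqrt{641}}{8727841752299} \approx 0.76383 - 3.7793 \cdot 10^{-6} i$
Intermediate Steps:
$d{\left(G,C \right)} = \sqrt{6 + C} - 1756 G$ ($d{\left(G,C \right)} = - 1756 G + \sqrt{6 + C} = \sqrt{6 + C} - 1756 G$)
$b{\left(s \right)} = s^{2}$
$\frac{b{\left(1977 \right)}}{d{\left(-2914,-647 \right)}} = \frac{1977^{2}}{\sqrt{6 - 647} - -5116984} = \frac{3908529}{\sqrt{-641} + 5116984} = \frac{3908529}{i \sqrt{641} + 5116984} = \frac{3908529}{5116984 + i \sqrt{641}}$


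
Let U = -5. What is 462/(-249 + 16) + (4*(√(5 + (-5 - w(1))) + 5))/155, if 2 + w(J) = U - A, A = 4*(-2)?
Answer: -13390/7223 + 4*I/155 ≈ -1.8538 + 0.025806*I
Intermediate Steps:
A = -8
w(J) = 1 (w(J) = -2 + (-5 - 1*(-8)) = -2 + (-5 + 8) = -2 + 3 = 1)
462/(-249 + 16) + (4*(√(5 + (-5 - w(1))) + 5))/155 = 462/(-249 + 16) + (4*(√(5 + (-5 - 1*1)) + 5))/155 = 462/(-233) + (4*(√(5 + (-5 - 1)) + 5))*(1/155) = 462*(-1/233) + (4*(√(5 - 6) + 5))*(1/155) = -462/233 + (4*(√(-1) + 5))*(1/155) = -462/233 + (4*(I + 5))*(1/155) = -462/233 + (4*(5 + I))*(1/155) = -462/233 + (20 + 4*I)*(1/155) = -462/233 + (4/31 + 4*I/155) = -13390/7223 + 4*I/155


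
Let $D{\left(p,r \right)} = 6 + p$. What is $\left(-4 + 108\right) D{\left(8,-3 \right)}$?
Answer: $1456$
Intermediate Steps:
$\left(-4 + 108\right) D{\left(8,-3 \right)} = \left(-4 + 108\right) \left(6 + 8\right) = 104 \cdot 14 = 1456$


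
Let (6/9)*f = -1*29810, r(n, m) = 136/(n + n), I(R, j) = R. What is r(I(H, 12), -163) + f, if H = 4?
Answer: -44698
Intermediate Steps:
r(n, m) = 68/n (r(n, m) = 136/((2*n)) = 136*(1/(2*n)) = 68/n)
f = -44715 (f = 3*(-1*29810)/2 = (3/2)*(-29810) = -44715)
r(I(H, 12), -163) + f = 68/4 - 44715 = 68*(¼) - 44715 = 17 - 44715 = -44698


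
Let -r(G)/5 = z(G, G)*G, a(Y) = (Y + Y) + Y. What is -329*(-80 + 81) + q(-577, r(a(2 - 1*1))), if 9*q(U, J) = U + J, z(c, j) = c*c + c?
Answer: -3718/9 ≈ -413.11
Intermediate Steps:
a(Y) = 3*Y (a(Y) = 2*Y + Y = 3*Y)
z(c, j) = c + c² (z(c, j) = c² + c = c + c²)
r(G) = -5*G²*(1 + G) (r(G) = -5*G*(1 + G)*G = -5*G²*(1 + G))
q(U, J) = J/9 + U/9 (q(U, J) = (U + J)/9 = (J + U)/9 = J/9 + U/9)
-329*(-80 + 81) + q(-577, r(a(2 - 1*1))) = -329*(-80 + 81) + ((5*(3*(2 - 1*1))²*(-1 - 3*(2 - 1*1)))/9 + (⅑)*(-577)) = -329*1 + ((5*(3*(2 - 1))²*(-1 - 3*(2 - 1)))/9 - 577/9) = -329 + ((5*(3*1)²*(-1 - 3))/9 - 577/9) = -329 + ((5*3²*(-1 - 1*3))/9 - 577/9) = -329 + ((5*9*(-1 - 3))/9 - 577/9) = -329 + ((5*9*(-4))/9 - 577/9) = -329 + ((⅑)*(-180) - 577/9) = -329 + (-20 - 577/9) = -329 - 757/9 = -3718/9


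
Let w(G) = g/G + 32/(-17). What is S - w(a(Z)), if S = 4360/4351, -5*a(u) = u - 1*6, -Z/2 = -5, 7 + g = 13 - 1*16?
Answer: -1422471/147934 ≈ -9.6156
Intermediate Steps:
g = -10 (g = -7 + (13 - 1*16) = -7 + (13 - 16) = -7 - 3 = -10)
Z = 10 (Z = -2*(-5) = 10)
a(u) = 6/5 - u/5 (a(u) = -(u - 1*6)/5 = -(u - 6)/5 = -(-6 + u)/5 = 6/5 - u/5)
w(G) = -32/17 - 10/G (w(G) = -10/G + 32/(-17) = -10/G + 32*(-1/17) = -10/G - 32/17 = -32/17 - 10/G)
S = 4360/4351 (S = 4360*(1/4351) = 4360/4351 ≈ 1.0021)
S - w(a(Z)) = 4360/4351 - (-32/17 - 10/(6/5 - ⅕*10)) = 4360/4351 - (-32/17 - 10/(6/5 - 2)) = 4360/4351 - (-32/17 - 10/(-⅘)) = 4360/4351 - (-32/17 - 10*(-5/4)) = 4360/4351 - (-32/17 + 25/2) = 4360/4351 - 1*361/34 = 4360/4351 - 361/34 = -1422471/147934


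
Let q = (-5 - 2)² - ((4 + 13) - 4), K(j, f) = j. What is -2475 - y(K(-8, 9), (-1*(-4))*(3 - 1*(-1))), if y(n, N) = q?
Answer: -2511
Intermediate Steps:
q = 36 (q = (-7)² - (17 - 4) = 49 - 1*13 = 49 - 13 = 36)
y(n, N) = 36
-2475 - y(K(-8, 9), (-1*(-4))*(3 - 1*(-1))) = -2475 - 1*36 = -2475 - 36 = -2511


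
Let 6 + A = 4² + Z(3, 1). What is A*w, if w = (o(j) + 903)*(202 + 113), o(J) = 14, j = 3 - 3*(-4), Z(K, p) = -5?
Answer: 1444275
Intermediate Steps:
j = 15 (j = 3 + 12 = 15)
w = 288855 (w = (14 + 903)*(202 + 113) = 917*315 = 288855)
A = 5 (A = -6 + (4² - 5) = -6 + (16 - 5) = -6 + 11 = 5)
A*w = 5*288855 = 1444275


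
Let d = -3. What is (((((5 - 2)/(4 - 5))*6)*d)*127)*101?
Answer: 692658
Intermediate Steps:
(((((5 - 2)/(4 - 5))*6)*d)*127)*101 = (((((5 - 2)/(4 - 5))*6)*(-3))*127)*101 = ((((3/(-1))*6)*(-3))*127)*101 = ((((3*(-1))*6)*(-3))*127)*101 = ((-3*6*(-3))*127)*101 = (-18*(-3)*127)*101 = (54*127)*101 = 6858*101 = 692658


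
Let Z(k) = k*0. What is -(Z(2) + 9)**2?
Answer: -81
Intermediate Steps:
Z(k) = 0
-(Z(2) + 9)**2 = -(0 + 9)**2 = -1*9**2 = -1*81 = -81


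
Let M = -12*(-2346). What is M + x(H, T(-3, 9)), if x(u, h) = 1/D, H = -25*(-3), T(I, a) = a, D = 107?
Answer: 3012265/107 ≈ 28152.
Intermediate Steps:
M = 28152
H = 75
x(u, h) = 1/107
M + x(H, T(-3, 9)) = 28152 + 1/107 = 3012265/107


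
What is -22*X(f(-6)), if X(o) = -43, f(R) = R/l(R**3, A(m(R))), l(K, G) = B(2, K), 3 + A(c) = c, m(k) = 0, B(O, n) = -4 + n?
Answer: 946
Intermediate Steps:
A(c) = -3 + c
l(K, G) = -4 + K
f(R) = R/(-4 + R**3)
-22*X(f(-6)) = -22*(-43) = 946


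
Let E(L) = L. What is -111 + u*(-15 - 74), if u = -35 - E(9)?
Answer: 3805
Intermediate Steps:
u = -44 (u = -35 - 1*9 = -35 - 9 = -44)
-111 + u*(-15 - 74) = -111 - 44*(-15 - 74) = -111 - 44*(-89) = -111 + 3916 = 3805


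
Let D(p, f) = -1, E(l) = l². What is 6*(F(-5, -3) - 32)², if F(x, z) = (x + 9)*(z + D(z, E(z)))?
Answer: 13824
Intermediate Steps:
F(x, z) = (-1 + z)*(9 + x) (F(x, z) = (x + 9)*(z - 1) = (9 + x)*(-1 + z) = (-1 + z)*(9 + x))
6*(F(-5, -3) - 32)² = 6*((-9 - 1*(-5) + 9*(-3) - 5*(-3)) - 32)² = 6*((-9 + 5 - 27 + 15) - 32)² = 6*(-16 - 32)² = 6*(-48)² = 6*2304 = 13824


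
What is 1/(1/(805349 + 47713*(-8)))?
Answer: 423645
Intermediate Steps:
1/(1/(805349 + 47713*(-8))) = 1/(1/(805349 - 381704)) = 1/(1/423645) = 423645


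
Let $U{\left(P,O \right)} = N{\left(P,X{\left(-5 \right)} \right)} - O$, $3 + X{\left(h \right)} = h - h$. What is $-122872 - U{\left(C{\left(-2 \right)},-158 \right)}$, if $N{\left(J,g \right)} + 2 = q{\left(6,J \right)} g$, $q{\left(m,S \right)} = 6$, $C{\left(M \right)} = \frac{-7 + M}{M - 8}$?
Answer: $-123010$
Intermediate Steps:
$C{\left(M \right)} = \frac{-7 + M}{-8 + M}$
$X{\left(h \right)} = -3$ ($X{\left(h \right)} = -3 + \left(h - h\right) = -3 + 0 = -3$)
$N{\left(J,g \right)} = -2 + 6 g$
$U{\left(P,O \right)} = -20 - O$ ($U{\left(P,O \right)} = \left(-2 + 6 \left(-3\right)\right) - O = \left(-2 - 18\right) - O = -20 - O$)
$-122872 - U{\left(C{\left(-2 \right)},-158 \right)} = -122872 - \left(-20 - -158\right) = -122872 - \left(-20 + 158\right) = -122872 - 138 = -123010$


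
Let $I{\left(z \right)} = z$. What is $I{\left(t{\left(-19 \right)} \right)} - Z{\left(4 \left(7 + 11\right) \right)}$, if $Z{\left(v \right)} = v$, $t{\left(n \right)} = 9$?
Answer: $-63$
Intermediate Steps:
$I{\left(t{\left(-19 \right)} \right)} - Z{\left(4 \left(7 + 11\right) \right)} = 9 - 4 \left(7 + 11\right) = 9 - 4 \cdot 18 = 9 - 72 = -63$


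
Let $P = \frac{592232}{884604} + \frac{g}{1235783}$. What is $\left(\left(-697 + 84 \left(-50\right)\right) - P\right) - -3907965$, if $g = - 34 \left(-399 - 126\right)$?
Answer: $\frac{1066687401368238080}{273294646233} \approx 3.9031 \cdot 10^{6}$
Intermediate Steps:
$g = 17850$ ($g = \left(-34\right) \left(-525\right) = 17850$)
$P = \frac{186915104764}{273294646233}$ ($P = \frac{592232}{884604} + \frac{17850}{1235783} = 592232 \cdot \frac{1}{884604} + 17850 \cdot \frac{1}{1235783} = \frac{148058}{221151} + \frac{17850}{1235783} = \frac{186915104764}{273294646233} \approx 0.68393$)
$\left(\left(-697 + 84 \left(-50\right)\right) - P\right) - -3907965 = \left(\left(-697 + 84 \left(-50\right)\right) - \frac{186915104764}{273294646233}\right) - -3907965 = \left(\left(-697 - 4200\right) - \frac{186915104764}{273294646233}\right) + 3907965 = \left(-4897 - \frac{186915104764}{273294646233}\right) + 3907965 = - \frac{1338510797707765}{273294646233} + 3907965 = \frac{1066687401368238080}{273294646233}$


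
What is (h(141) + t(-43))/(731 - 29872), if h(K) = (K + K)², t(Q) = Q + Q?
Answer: -79438/29141 ≈ -2.7260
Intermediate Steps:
t(Q) = 2*Q
h(K) = 4*K² (h(K) = (2*K)² = 4*K²)
(h(141) + t(-43))/(731 - 29872) = (4*141² + 2*(-43))/(731 - 29872) = (4*19881 - 86)/(-29141) = (79524 - 86)*(-1/29141) = 79438*(-1/29141) = -79438/29141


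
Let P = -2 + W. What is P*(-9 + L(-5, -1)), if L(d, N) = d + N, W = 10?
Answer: -120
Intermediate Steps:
L(d, N) = N + d
P = 8 (P = -2 + 10 = 8)
P*(-9 + L(-5, -1)) = 8*(-9 + (-1 - 5)) = 8*(-9 - 6) = 8*(-15) = -120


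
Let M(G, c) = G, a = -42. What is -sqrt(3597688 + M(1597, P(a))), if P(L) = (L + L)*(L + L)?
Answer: -sqrt(3599285) ≈ -1897.2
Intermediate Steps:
P(L) = 4*L**2 (P(L) = (2*L)*(2*L) = 4*L**2)
-sqrt(3597688 + M(1597, P(a))) = -sqrt(3597688 + 1597) = -sqrt(3599285)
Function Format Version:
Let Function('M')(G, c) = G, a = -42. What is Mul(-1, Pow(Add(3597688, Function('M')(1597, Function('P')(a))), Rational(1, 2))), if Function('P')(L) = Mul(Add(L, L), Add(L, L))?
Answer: Mul(-1, Pow(3599285, Rational(1, 2))) ≈ -1897.2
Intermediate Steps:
Function('P')(L) = Mul(4, Pow(L, 2)) (Function('P')(L) = Mul(Mul(2, L), Mul(2, L)) = Mul(4, Pow(L, 2)))
Mul(-1, Pow(Add(3597688, Function('M')(1597, Function('P')(a))), Rational(1, 2))) = Mul(-1, Pow(Add(3597688, 1597), Rational(1, 2))) = Mul(-1, Pow(3599285, Rational(1, 2)))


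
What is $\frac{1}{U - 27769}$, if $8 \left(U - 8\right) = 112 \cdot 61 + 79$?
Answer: $- \frac{8}{215177} \approx -3.7179 \cdot 10^{-5}$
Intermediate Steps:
$U = \frac{6975}{8}$ ($U = 8 + \frac{112 \cdot 61 + 79}{8} = 8 + \frac{6832 + 79}{8} = 8 + \frac{1}{8} \cdot 6911 = 8 + \frac{6911}{8} = \frac{6975}{8} \approx 871.88$)
$\frac{1}{U - 27769} = \frac{1}{\frac{6975}{8} - 27769} = \frac{1}{- \frac{215177}{8}} = - \frac{8}{215177}$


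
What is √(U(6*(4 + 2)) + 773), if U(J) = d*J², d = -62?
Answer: I*√79579 ≈ 282.1*I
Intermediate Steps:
U(J) = -62*J²
√(U(6*(4 + 2)) + 773) = √(-62*36*(4 + 2)² + 773) = √(-62*(6*6)² + 773) = √(-62*36² + 773) = √(-62*1296 + 773) = √(-80352 + 773) = √(-79579) = I*√79579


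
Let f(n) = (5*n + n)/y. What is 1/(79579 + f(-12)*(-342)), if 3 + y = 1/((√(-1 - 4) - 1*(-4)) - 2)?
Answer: (-5*I + 3*√5)/(-348647*I + 214113*√5) ≈ 1.4126e-5 - 1.5697e-7*I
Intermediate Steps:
y = -3 + 1/(2 + I*√5) (y = -3 + 1/((√(-1 - 4) - 1*(-4)) - 2) = -3 + 1/((√(-5) + 4) - 2) = -3 + 1/((I*√5 + 4) - 2) = -3 + 1/((4 + I*√5) - 2) = -3 + 1/(2 + I*√5) ≈ -2.7778 - 0.24845*I)
f(n) = 6*n*(√5 - 2*I)/(-3*√5 + 5*I) (f(n) = (5*n + n)/(((-3*√5 + 5*I)/(√5 - 2*I))) = (6*n)*((√5 - 2*I)/(-3*√5 + 5*I)) = 6*n*(√5 - 2*I)/(-3*√5 + 5*I))
1/(79579 + f(-12)*(-342)) = 1/(79579 + (6*(-12)*(-√5 + 2*I)/(-5*I + 3*√5))*(-342)) = 1/(79579 - 72*(-√5 + 2*I)/(-5*I + 3*√5)*(-342)) = 1/(79579 + 24624*(-√5 + 2*I)/(-5*I + 3*√5))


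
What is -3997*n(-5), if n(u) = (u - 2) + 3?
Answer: 15988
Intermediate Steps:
n(u) = 1 + u (n(u) = (-2 + u) + 3 = 1 + u)
-3997*n(-5) = -3997*(1 - 5) = -3997*(-4) = 15988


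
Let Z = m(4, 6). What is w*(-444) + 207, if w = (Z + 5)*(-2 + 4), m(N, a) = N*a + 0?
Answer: -25545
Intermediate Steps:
m(N, a) = N*a
Z = 24 (Z = 4*6 = 24)
w = 58 (w = (24 + 5)*(-2 + 4) = 29*2 = 58)
w*(-444) + 207 = 58*(-444) + 207 = -25752 + 207 = -25545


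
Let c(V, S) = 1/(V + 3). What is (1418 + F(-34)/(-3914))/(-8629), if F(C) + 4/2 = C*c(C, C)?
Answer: -86025820/523495543 ≈ -0.16433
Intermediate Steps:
c(V, S) = 1/(3 + V)
F(C) = -2 + C/(3 + C)
(1418 + F(-34)/(-3914))/(-8629) = (1418 + ((-6 - 1*(-34))/(3 - 34))/(-3914))/(-8629) = (1418 + ((-6 + 34)/(-31))*(-1/3914))*(-1/8629) = (1418 - 1/31*28*(-1/3914))*(-1/8629) = (1418 - 28/31*(-1/3914))*(-1/8629) = (1418 + 14/60667)*(-1/8629) = (86025820/60667)*(-1/8629) = -86025820/523495543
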